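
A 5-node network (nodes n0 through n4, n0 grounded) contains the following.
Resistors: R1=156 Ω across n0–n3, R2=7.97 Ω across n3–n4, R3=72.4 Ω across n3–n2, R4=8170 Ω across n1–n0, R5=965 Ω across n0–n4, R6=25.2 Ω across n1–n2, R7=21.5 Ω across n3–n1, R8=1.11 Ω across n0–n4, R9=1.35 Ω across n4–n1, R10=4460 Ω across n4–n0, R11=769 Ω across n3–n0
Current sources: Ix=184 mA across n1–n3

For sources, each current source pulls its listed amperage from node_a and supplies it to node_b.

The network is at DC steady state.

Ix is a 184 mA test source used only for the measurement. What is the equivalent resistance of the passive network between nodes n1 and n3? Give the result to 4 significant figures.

R_eq = 5.896 Ω

Element admittances at DC:
  Y(R1) = 0.006410 S between n0,n3
  Y(R2) = 0.1255 S between n3,n4
  Y(R3) = 0.01381 S between n3,n2
  Y(R4) = 0.0001224 S between n1,n0
  Y(R5) = 0.001036 S between n0,n4
  Y(R6) = 0.03968 S between n1,n2
  Y(R7) = 0.04651 S between n3,n1
  Y(R8) = 0.9009 S between n0,n4
  Y(R9) = 0.7407 S between n4,n1
  Y(R10) = 0.0002242 S between n4,n0
  Y(R11) = 0.001300 S between n3,n0
  Ix: injects 0.184 A into n3 (from n1)
Assemble and solve the 4×4 MNA system:
  V(n1)=-0.1730  V(n2)=0.1071  V(n3)=0.9119  V(n4)=-0.007770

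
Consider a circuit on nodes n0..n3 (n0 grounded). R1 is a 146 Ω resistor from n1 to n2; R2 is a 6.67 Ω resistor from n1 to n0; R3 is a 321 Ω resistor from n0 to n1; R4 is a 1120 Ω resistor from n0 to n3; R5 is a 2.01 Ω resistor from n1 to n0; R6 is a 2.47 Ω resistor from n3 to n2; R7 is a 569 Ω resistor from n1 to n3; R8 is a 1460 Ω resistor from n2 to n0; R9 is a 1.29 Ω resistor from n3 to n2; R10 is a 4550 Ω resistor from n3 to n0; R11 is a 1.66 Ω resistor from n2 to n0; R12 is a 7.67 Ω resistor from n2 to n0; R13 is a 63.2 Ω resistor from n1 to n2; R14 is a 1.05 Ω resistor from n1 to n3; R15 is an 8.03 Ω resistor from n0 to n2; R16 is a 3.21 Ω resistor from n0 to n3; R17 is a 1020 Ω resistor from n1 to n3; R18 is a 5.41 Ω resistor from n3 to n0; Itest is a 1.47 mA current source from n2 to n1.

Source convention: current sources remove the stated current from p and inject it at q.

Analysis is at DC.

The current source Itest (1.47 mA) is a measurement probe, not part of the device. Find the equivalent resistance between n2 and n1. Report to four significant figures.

R_eq = 1.086 Ω

Element admittances at DC:
  Y(R1) = 0.006849 S between n1,n2
  Y(R2) = 0.1499 S between n1,n0
  Y(R3) = 0.003115 S between n0,n1
  Y(R4) = 0.0008929 S between n0,n3
  Y(R5) = 0.4975 S between n1,n0
  Y(R6) = 0.4049 S between n3,n2
  Y(R7) = 0.001757 S between n1,n3
  Y(R8) = 0.0006849 S between n2,n0
  Y(R9) = 0.7752 S between n3,n2
  Y(R10) = 0.0002198 S between n3,n0
  Y(R11) = 0.6024 S between n2,n0
  Y(R12) = 0.1304 S between n2,n0
  Y(R13) = 0.01582 S between n1,n2
  Y(R14) = 0.9524 S between n1,n3
  Y(R15) = 0.1245 S between n0,n2
  Y(R16) = 0.3115 S between n0,n3
  Y(R17) = 0.0009804 S between n1,n3
  Y(R18) = 0.1848 S between n3,n0
  Itest: injects 0.00147 A into n1 (from n2)
Assemble and solve the 3×3 MNA system:
  V(n1)=0.0009027  V(n2)=-0.0006940  V(n3)=1.643e-05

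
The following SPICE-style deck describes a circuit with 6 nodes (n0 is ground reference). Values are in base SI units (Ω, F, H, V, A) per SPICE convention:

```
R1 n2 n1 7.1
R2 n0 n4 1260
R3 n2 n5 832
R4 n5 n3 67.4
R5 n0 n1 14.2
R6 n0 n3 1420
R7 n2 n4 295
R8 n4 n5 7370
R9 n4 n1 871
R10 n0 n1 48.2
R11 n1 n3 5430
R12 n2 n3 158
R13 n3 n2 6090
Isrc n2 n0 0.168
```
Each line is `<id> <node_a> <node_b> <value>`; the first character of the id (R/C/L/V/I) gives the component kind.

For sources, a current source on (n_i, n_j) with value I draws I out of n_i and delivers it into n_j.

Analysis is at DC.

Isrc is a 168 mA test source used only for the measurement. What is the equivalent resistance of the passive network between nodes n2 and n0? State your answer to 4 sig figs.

R_eq = 17.64 Ω

Element admittances at DC:
  Y(R1) = 0.1408 S between n2,n1
  Y(R2) = 0.0007937 S between n0,n4
  Y(R3) = 0.001202 S between n2,n5
  Y(R4) = 0.01484 S between n5,n3
  Y(R5) = 0.07042 S between n0,n1
  Y(R6) = 0.0007042 S between n0,n3
  Y(R7) = 0.003390 S between n2,n4
  Y(R8) = 0.0001357 S between n4,n5
  Y(R9) = 0.001148 S between n4,n1
  Y(R10) = 0.02075 S between n0,n1
  Y(R11) = 0.0001842 S between n1,n3
  Y(R12) = 0.006329 S between n2,n3
  Y(R13) = 0.0001642 S between n3,n2
  Isrc: injects 0.168 A into n0 (from n2)
Assemble and solve the 5×5 MNA system:
  V(n1)=-1.802  V(n2)=-2.964  V(n3)=-2.686  V(n4)=-2.283  V(n5)=-2.704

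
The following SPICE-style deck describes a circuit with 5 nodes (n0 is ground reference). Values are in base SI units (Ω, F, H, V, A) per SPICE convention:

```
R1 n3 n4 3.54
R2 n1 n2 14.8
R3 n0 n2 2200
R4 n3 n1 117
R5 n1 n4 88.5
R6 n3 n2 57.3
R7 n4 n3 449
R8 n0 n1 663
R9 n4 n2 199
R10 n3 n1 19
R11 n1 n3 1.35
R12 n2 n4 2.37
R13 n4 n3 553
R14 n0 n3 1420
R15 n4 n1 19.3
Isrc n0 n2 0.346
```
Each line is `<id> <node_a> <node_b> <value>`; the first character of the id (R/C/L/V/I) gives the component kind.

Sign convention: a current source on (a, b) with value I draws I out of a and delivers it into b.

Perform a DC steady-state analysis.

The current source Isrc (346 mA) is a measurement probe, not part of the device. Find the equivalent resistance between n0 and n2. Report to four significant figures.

R_eq = 377.5 Ω

Element admittances at DC:
  Y(R1) = 0.2825 S between n3,n4
  Y(R2) = 0.06757 S between n1,n2
  Y(R3) = 0.0004545 S between n0,n2
  Y(R4) = 0.008547 S between n3,n1
  Y(R5) = 0.01130 S between n1,n4
  Y(R6) = 0.01745 S between n3,n2
  Y(R7) = 0.002227 S between n4,n3
  Y(R8) = 0.001508 S between n0,n1
  Y(R9) = 0.005025 S between n4,n2
  Y(R10) = 0.05263 S between n3,n1
  Y(R11) = 0.7407 S between n1,n3
  Y(R12) = 0.4219 S between n2,n4
  Y(R13) = 0.001808 S between n4,n3
  Y(R14) = 0.0007042 S between n0,n3
  Y(R15) = 0.05181 S between n4,n1
  Isrc: injects 0.346 A into n2 (from n0)
Assemble and solve the 4×4 MNA system:
  V(n1)=129.5  V(n2)=130.6  V(n3)=129.6  V(n4)=130.2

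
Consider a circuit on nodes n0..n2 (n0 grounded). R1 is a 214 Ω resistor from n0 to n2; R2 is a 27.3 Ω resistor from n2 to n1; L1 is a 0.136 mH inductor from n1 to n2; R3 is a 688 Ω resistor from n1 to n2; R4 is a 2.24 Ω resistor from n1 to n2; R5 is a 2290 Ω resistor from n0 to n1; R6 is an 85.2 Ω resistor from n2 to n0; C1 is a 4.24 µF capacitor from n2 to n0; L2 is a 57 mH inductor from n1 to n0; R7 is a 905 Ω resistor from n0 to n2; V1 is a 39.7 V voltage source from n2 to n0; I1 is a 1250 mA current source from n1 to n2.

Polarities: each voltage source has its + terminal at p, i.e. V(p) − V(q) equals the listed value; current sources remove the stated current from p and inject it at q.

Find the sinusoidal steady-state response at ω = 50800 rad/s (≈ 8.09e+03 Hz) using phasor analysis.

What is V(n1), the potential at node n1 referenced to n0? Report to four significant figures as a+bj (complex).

37.29-0.6917j V

MNA unknowns: 2 node voltages V₁..V_2 plus 1 source current (V1)
R1: Y=0.004673+0.000j on G[0,2]
R2: Y=0.03663+0.000j on G[2,1]
L1: Y=0.000-0.1447j on G[1,2]
R3: Y=0.001453+0.000j on G[1,2]
R4: Y=0.4464+0.000j on G[1,2]
R5: Y=0.0004367+0.000j on G[0,1]
R6: Y=0.01174+0.000j on G[2,0]
C1: Y=0.000+0.2154j on G[2,0]
L2: Y=0.000-0.0003454j on G[1,0]
R7: Y=0.001105+0.000j on G[0,2]
V1: row V2−V0=39.7, i_V1 at 2,0
I1: z[1]−=1.25, z[2]+=1.25
solve → V1=37.29-0.6917j, V2=39.70+0.000j
aux → i_V1=-0.7114-8.538j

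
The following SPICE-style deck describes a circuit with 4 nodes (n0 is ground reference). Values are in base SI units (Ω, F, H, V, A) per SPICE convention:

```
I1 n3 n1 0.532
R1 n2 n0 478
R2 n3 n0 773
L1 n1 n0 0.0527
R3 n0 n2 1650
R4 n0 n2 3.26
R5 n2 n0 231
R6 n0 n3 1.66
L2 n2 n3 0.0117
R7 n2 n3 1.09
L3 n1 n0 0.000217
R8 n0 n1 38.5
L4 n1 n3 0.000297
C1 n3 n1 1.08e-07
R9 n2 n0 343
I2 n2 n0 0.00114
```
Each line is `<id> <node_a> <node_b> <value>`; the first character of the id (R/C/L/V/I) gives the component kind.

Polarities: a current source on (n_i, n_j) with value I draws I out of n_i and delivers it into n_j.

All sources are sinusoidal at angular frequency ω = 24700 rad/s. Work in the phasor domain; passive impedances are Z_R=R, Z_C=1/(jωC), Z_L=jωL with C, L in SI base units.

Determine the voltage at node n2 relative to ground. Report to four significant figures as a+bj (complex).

-0.2728-0.04075j V

Apply KCL at each of the 3 non-ground nodes and solve the resulting linear system.
Node n1: branches {I1, L1, L3, R8, L4, C1} → V_1 = -0.01985+1.636j
Node n2: branches {R1, R3, R4, R5, L2, R7, R9, I2} → V_2 = -0.2728-0.04075j
Node n3: branches {I1, R2, R6, L2, R7, L4, C1} → V_3 = -0.3656-0.05517j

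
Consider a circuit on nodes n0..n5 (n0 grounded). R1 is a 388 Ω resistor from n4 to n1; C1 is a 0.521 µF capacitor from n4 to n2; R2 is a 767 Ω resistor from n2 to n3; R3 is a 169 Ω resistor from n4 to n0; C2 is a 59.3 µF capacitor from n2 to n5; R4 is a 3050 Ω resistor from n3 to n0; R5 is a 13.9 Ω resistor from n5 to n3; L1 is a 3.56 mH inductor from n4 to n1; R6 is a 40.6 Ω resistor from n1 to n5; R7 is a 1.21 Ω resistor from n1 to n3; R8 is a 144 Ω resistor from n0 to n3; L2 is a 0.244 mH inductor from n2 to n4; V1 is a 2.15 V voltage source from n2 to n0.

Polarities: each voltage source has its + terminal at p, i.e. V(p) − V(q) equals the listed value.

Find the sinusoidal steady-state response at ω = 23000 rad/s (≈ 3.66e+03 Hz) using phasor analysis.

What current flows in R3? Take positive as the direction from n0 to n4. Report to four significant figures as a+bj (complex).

-0.01264+0.0004346j A

Element admittances at ω=23000 rad/s:
  Y(R1) = 0.002577+0.000j S between n4,n1
  Y(C1) = 0.000+0.01198j S between n4,n2
  Y(R2) = 0.001304+0.000j S between n2,n3
  Y(R3) = 0.005917+0.000j S between n4,n0
  Y(C2) = 0.000+1.364j S between n2,n5
  Y(R4) = 0.0003279+0.000j S between n3,n0
  Y(R5) = 0.07194+0.000j S between n5,n3
  Y(L1) = 0.000-0.01221j S between n4,n1
  Y(R6) = 0.02463+0.000j S between n1,n5
  Y(R7) = 0.8264+0.000j S between n1,n3
  Y(R8) = 0.006944+0.000j S between n0,n3
  Y(L2) = 0.000-0.1782j S between n2,n4
  V1: constraint V(n2)−V(n0) = 2.15
Assemble and solve the 6×6 MNA system:
  V(n1)=1.999-0.008864j  V(n2)=2.150+0.000j  V(n3)=1.995-0.007220j  V(n4)=2.136-0.07344j  V(n5)=2.149+0.01081j
  i(V1)=-0.02715+0.0004871j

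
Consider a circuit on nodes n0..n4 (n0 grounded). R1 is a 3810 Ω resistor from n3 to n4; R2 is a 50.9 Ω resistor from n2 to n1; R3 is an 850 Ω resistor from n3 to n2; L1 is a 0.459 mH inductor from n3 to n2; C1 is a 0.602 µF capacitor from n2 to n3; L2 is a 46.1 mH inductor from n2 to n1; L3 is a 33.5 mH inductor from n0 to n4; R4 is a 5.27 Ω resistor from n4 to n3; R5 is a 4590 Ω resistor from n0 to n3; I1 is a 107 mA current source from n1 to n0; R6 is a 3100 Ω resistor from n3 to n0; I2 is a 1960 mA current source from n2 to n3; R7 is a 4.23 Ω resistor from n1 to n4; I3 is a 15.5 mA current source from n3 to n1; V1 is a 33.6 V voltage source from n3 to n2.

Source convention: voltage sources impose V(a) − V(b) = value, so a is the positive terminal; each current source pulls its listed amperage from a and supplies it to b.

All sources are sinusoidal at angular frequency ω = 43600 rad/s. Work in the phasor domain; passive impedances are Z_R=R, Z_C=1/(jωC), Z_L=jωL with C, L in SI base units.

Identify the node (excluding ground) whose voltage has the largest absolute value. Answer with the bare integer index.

2

Element admittances at ω=43600 rad/s:
  Y(R1) = 0.0002625+0.000j S between n3,n4
  Y(R2) = 0.01965+0.000j S between n2,n1
  Y(R3) = 0.001176+0.000j S between n3,n2
  Y(L1) = 0.000-0.04997j S between n3,n2
  Y(C1) = 0.000+0.02625j S between n2,n3
  Y(L2) = 0.000-0.0004975j S between n2,n1
  Y(L3) = 0.000-0.0006847j S between n0,n4
  Y(R4) = 0.1898+0.000j S between n4,n3
  Y(R5) = 0.0002179+0.000j S between n0,n3
  I1: injects 0.107 A into n0 (from n1)
  Y(R6) = 0.0003226+0.000j S between n3,n0
  I2: injects 1.96 A into n3 (from n2)
  Y(R7) = 0.2364+0.000j S between n1,n4
  I3: injects 0.0155 A into n1 (from n3)
  V1: constraint V(n3)−V(n2) = 33.6
Assemble and solve the 5×5 MNA system:
  V(n1)=-79.77-97.76j  V(n2)=-107.7-97.63j  V(n3)=-74.06-97.63j  V(n4)=-77.07-97.83j
  i(V1)=1.373+0.8133j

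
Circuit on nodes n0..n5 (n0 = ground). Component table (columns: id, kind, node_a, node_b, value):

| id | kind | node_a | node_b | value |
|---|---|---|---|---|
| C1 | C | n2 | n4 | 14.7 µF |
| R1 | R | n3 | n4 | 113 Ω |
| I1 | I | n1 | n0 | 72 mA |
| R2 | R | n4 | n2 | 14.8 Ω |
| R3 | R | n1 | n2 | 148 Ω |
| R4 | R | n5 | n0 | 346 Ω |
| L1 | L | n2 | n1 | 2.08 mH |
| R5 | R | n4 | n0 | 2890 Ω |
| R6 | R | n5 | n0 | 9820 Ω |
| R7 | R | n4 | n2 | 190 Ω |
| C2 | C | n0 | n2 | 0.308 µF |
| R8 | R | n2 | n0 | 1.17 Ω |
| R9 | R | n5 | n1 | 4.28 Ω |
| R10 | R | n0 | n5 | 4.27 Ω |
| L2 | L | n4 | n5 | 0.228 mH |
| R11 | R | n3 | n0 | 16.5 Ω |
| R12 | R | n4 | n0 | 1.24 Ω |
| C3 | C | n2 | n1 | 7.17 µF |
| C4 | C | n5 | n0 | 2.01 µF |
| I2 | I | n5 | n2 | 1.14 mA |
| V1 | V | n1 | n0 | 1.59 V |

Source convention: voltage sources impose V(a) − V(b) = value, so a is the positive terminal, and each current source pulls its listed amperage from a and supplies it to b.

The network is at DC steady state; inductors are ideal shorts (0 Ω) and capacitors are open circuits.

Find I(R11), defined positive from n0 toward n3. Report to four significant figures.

-0.002764 A

MNA unknowns: 5 node voltages V₁..V_5 plus 3 source currents (L1, L2, V1)
C1: Y=0.000 on G[2,4]
R1: Y=0.008850 on G[3,4]
I1: z[1]−=0.072, z[0]+=0.072
R2: Y=0.06757 on G[4,2]
R3: Y=0.006757 on G[1,2]
R4: Y=0.002890 on G[5,0]
L1: row V2−V1=0, i_L1 at 2,1
R5: Y=0.0003460 on G[4,0]
R6: Y=0.0001018 on G[5,0]
R7: Y=0.005263 on G[4,2]
C2: Y=0.000 on G[0,2]
R8: Y=0.8547 on G[2,0]
R9: Y=0.2336 on G[5,1]
R10: Y=0.2342 on G[0,5]
L2: row V4−V5=0, i_L2 at 4,5
R11: Y=0.06061 on G[3,0]
R12: Y=0.8065 on G[4,0]
C3: Y=0.000 on G[2,1]
C4: Y=0.000 on G[5,0]
I2: z[5]−=0.00114, z[2]+=0.00114
V1: row V1−V0=1.59, i_V1 at 1,0
solve → V1=1.590, V2=1.590, V3=0.04561, V4=0.3579, V5=0.3579
aux → i_L1=-1.448, i_L2=-0.2018, i_V1=-1.807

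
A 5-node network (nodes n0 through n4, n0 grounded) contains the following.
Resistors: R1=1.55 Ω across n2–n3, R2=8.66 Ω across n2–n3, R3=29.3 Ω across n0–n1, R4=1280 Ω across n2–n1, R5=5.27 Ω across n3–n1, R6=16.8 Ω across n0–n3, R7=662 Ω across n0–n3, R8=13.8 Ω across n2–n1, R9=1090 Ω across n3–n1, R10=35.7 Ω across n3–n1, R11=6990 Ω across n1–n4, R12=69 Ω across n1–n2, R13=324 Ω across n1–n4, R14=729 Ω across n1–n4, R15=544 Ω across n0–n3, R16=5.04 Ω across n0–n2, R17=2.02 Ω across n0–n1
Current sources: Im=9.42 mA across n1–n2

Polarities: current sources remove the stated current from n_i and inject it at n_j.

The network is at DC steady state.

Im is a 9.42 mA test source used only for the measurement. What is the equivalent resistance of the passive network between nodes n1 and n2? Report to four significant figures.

R_eq = 2.405 Ω

MNA unknowns: 4 node voltages V₁..V_4
R1: Y=0.6452 on G[2,3]
R2: Y=0.1155 on G[2,3]
R3: Y=0.03413 on G[0,1]
R4: Y=0.0007813 on G[2,1]
R5: Y=0.1898 on G[3,1]
R6: Y=0.05952 on G[0,3]
R7: Y=0.001511 on G[0,3]
R8: Y=0.07246 on G[2,1]
R9: Y=0.0009174 on G[3,1]
R10: Y=0.02801 on G[3,1]
R11: Y=0.0001431 on G[1,4]
R12: Y=0.01449 on G[1,2]
R13: Y=0.003086 on G[1,4]
R14: Y=0.001372 on G[1,4]
R15: Y=0.001838 on G[0,3]
R16: Y=0.1984 on G[0,2]
R17: Y=0.4950 on G[0,1]
Im: z[1]−=0.00942, z[2]+=0.00942
solve → V1=-0.007036, V2=0.01562, V3=0.009924, V4=-0.007036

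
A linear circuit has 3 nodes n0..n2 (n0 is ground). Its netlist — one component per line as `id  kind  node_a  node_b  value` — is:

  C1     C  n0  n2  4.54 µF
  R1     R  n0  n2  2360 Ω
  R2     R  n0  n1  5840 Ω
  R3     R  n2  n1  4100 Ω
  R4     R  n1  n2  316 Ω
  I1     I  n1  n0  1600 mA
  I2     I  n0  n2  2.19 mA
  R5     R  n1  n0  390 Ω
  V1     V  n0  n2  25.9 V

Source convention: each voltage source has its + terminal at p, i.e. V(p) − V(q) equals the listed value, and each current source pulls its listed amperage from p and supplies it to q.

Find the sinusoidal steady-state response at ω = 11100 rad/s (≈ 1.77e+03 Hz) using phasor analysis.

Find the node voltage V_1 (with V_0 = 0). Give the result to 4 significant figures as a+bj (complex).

Apply KCL at each of the 2 non-ground nodes and solve the resulting linear system.
Node n1: branches {R2, R3, R4, I1, R5} → V_1 = -274.8+0.000j
Node n2: branches {C1, R1, R3, R4, I2, V1} → V_2 = -25.90+0.000j
Source currents: i(V1)=0.8352-1.305j

-274.8+0.000j V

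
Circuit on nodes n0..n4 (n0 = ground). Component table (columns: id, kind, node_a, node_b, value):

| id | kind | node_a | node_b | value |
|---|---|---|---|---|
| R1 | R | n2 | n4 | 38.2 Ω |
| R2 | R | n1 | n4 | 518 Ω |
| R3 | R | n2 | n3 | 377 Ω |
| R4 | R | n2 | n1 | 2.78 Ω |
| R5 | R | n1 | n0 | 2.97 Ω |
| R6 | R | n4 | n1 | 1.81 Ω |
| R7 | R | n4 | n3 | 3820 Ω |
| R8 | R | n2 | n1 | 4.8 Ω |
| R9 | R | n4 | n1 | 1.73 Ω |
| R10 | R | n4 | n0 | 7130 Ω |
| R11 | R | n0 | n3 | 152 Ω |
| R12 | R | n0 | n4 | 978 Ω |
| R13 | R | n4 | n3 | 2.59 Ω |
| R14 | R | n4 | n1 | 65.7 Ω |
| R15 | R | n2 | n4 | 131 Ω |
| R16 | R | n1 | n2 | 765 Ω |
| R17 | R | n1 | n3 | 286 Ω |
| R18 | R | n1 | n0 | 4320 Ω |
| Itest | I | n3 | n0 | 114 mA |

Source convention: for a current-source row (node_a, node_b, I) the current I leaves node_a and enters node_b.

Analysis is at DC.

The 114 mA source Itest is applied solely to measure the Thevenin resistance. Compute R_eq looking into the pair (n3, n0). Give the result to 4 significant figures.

MNA unknowns: 4 node voltages V₁..V_4
R1: Y=0.02618 on G[2,4]
R2: Y=0.001931 on G[1,4]
R3: Y=0.002653 on G[2,3]
R4: Y=0.3597 on G[2,1]
R5: Y=0.3367 on G[1,0]
R6: Y=0.5525 on G[4,1]
R7: Y=0.0002618 on G[4,3]
R8: Y=0.2083 on G[2,1]
R9: Y=0.5780 on G[4,1]
R10: Y=0.0001403 on G[4,0]
R11: Y=0.006579 on G[0,3]
R12: Y=0.001022 on G[0,4]
R13: Y=0.3861 on G[4,3]
R14: Y=0.01522 on G[4,1]
R15: Y=0.007634 on G[2,4]
R16: Y=0.001307 on G[1,2]
R17: Y=0.003497 on G[1,3]
R18: Y=0.0002315 on G[1,0]
Itest: z[3]−=0.114, z[0]+=0.114
solve → V1=-0.3234, V2=-0.3301, V3=-0.6914, V4=-0.4139

R_eq = 6.065 Ω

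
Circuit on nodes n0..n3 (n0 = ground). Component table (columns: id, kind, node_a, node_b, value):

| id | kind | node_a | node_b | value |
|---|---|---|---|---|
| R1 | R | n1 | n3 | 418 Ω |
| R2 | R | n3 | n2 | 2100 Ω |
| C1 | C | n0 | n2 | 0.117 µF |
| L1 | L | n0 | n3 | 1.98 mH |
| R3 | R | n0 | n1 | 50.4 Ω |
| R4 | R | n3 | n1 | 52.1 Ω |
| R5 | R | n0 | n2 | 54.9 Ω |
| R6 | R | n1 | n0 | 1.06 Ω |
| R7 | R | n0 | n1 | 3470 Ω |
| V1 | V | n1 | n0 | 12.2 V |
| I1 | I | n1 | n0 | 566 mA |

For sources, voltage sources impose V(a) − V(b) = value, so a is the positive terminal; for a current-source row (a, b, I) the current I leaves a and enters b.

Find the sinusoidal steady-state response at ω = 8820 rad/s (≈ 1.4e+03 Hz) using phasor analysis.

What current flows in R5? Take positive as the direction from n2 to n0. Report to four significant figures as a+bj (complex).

0.0008159+0.001814j A

MNA unknowns: 3 node voltages V₁..V_3 plus 1 source current (V1)
R1: Y=0.002392+0.000j on G[1,3]
R2: Y=0.0004762+0.000j on G[3,2]
C1: Y=0.000+0.001032j on G[0,2]
L1: Y=0.000-0.05726j on G[0,3]
R3: Y=0.01984+0.000j on G[0,1]
R4: Y=0.01919+0.000j on G[3,1]
R5: Y=0.01821+0.000j on G[0,2]
R6: Y=0.9434+0.000j on G[1,0]
R7: Y=0.0002882+0.000j on G[0,1]
V1: row V1−V0=12.2, i_V1 at 1,0
I1: z[1]−=0.566, z[0]+=0.566
solve → V1=12.20+0.000j, V2=0.04479+0.09957j, V3=1.542+4.005j
aux → i_V1=-12.55+0.08646j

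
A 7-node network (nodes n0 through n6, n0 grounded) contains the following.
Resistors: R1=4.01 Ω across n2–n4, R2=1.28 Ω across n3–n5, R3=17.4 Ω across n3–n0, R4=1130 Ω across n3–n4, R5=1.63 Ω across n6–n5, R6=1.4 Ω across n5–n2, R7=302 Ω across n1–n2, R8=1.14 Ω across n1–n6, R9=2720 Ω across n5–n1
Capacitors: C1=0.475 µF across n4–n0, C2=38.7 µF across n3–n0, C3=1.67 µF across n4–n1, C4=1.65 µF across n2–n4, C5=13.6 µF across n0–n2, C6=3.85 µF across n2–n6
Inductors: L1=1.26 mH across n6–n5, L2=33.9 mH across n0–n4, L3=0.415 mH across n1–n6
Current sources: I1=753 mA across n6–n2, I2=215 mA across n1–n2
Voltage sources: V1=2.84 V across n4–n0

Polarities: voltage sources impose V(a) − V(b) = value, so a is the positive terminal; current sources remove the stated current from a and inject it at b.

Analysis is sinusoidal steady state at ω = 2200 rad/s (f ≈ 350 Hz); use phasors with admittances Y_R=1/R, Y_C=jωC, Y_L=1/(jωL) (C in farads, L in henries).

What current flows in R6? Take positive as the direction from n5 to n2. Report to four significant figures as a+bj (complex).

-1.055-0.006265j A

Apply KCL at each of the 6 non-ground nodes and solve the resulting linear system.
Node n1: branches {C3, R7, L3, R8, R9, I2} → V_1 = -0.3572-1.174j
Node n2: branches {R1, C4, R6, I1, R7, C5, C6, I2} → V_2 = 2.421-0.4105j
Node n3: branches {R2, R3, C2, R4} → V_3 = 0.8328-0.4746j
Node n4: branches {R1, C1, L2, C3, R4, C4, V1} → V_4 = 2.840+0.000j
Node n5: branches {R2, L1, R5, R6, R9} → V_5 = 0.9435-0.4193j
Node n6: branches {L1, R5, I1, L3, R8, C6} → V_6 = -0.2557-1.064j
Source currents: i(V1)=-0.1005-0.08094j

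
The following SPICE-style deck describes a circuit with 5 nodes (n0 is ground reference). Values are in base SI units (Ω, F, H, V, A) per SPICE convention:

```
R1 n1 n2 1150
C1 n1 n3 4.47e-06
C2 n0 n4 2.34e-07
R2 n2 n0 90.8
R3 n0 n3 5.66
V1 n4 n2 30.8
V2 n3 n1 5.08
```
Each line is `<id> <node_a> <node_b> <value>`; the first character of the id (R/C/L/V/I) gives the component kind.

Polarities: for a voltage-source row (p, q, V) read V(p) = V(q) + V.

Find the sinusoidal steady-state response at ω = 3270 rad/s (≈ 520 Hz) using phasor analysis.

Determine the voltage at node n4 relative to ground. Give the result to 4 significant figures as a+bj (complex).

30.30-1.952j V

Element admittances at ω=3270 rad/s:
  Y(R1) = 0.0008696+0.000j S between n1,n2
  Y(C1) = 0.000+0.01462j S between n1,n3
  Y(C2) = 0.000+0.0007652j S between n0,n4
  Y(R2) = 0.01101+0.000j S between n2,n0
  Y(R3) = 0.1767+0.000j S between n0,n3
  V1: constraint V(n4)−V(n2) = 30.8
  V2: constraint V(n3)−V(n1) = 5.08
Assemble and solve the 6×6 MNA system:
  V(n1)=-5.058-0.009561j  V(n2)=-0.4958-1.952j  V(n3)=0.02245-0.009561j  V(n4)=30.30-1.952j
  i(V1)=-0.001494-0.02319j  i(V2)=-0.003967-0.07256j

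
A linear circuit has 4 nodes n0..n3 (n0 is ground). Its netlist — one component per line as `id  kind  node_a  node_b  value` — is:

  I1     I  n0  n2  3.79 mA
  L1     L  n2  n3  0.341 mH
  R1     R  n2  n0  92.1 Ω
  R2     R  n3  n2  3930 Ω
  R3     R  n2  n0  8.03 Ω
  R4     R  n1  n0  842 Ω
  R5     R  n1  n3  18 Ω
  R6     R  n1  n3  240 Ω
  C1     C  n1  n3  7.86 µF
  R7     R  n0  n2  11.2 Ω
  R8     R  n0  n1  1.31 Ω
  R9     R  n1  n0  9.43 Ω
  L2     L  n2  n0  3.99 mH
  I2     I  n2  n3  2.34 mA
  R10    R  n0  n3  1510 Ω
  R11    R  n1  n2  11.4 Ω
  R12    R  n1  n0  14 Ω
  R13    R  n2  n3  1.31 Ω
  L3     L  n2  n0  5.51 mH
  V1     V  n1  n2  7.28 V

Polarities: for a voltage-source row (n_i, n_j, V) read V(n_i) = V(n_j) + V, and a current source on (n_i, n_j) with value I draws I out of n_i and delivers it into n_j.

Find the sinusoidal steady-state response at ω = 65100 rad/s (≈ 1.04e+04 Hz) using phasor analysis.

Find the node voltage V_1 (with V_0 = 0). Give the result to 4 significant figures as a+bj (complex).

Apply KCL at each of the 3 non-ground nodes and solve the resulting linear system.
Node n1: branches {R4, R5, R6, C1, R8, R9, R11, R12, V1} → V_1 = 1.407-0.03520j
Node n2: branches {I1, L1, R1, R2, R3, R7, L2, I2, R11, R13, L3, V1} → V_2 = -5.873-0.03520j
Node n3: branches {L1, R2, R5, R6, C1, I2, R10, R13} → V_3 = -3.529+3.158j
Source currents: i(V1)=-3.893-2.302j

1.407-0.03520j V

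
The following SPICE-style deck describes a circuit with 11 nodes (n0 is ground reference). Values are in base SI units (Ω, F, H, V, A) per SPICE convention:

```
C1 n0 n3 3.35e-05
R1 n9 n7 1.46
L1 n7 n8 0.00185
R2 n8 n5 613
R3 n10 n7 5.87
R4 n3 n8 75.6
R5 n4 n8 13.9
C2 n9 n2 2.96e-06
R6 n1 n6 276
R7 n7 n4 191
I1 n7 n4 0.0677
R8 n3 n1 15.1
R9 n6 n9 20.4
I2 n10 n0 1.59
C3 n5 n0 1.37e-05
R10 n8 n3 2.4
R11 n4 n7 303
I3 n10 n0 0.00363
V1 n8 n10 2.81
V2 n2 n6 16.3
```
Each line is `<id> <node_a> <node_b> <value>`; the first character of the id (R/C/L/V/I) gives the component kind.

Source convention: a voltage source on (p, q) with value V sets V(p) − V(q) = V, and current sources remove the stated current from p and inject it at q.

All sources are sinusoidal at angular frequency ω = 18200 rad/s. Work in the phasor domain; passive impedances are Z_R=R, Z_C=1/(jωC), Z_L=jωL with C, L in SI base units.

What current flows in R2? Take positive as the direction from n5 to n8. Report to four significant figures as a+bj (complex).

0.005877-0.004305j A

Apply KCL at each of the 10 non-ground nodes and solve the resulting linear system.
Node n1: branches {R6, R8} → V_1 = -0.7527+2.162j
Node n2: branches {C2, V2} → V_2 = 1.919-5.926j
Node n3: branches {C1, R4, R8, R10} → V_3 = -0.007060+2.604j
Node n4: branches {R5, R7, I1, R11} → V_4 = -3.031+2.632j
Node n5: branches {R2, C3} → V_5 = 0.01726+0.02357j
Node n6: branches {R6, R9, V2} → V_6 = -14.38-5.926j
Node n7: branches {R1, L1, R3, R7, I1, R11} → V_7 = -6.290+2.376j
Node n8: branches {L1, R2, R4, R5, R10, V1} → V_8 = -3.586+2.662j
Node n9: branches {R1, C2, R9} → V_9 = -6.218+2.418j
Node n10: branches {R3, I2, I3, V1} → V_10 = -6.396+2.662j
Source currents: i(V1)=1.576+0.04883j, i(V2)=-0.4495-0.4383j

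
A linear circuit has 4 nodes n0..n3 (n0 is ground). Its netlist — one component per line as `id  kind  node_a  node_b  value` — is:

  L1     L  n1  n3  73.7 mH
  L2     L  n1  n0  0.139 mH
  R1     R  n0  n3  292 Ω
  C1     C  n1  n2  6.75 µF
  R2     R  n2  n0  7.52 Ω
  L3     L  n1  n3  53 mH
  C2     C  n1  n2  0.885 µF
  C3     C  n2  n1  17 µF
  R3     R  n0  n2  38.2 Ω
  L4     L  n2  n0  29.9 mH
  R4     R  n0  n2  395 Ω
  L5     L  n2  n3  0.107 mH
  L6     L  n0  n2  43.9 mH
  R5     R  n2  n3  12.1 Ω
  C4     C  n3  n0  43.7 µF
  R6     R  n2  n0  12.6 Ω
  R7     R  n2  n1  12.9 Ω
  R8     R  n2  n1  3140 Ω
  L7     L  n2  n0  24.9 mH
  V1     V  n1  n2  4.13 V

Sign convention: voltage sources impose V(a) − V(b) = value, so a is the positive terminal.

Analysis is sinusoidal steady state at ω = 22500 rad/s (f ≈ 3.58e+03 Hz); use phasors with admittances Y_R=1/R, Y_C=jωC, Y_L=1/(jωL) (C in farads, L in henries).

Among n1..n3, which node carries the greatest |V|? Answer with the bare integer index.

Apply KCL at each of the 3 non-ground nodes and solve the resulting linear system.
Node n1: branches {L1, L2, C1, L3, C2, C3, R7, R8, V1} → V_1 = 3.060+0.5131j
Node n2: branches {C1, R2, C2, C3, R3, L4, R4, L5, L6, R5, R6, R7, R8, L7, V1} → V_2 = -1.070+0.5131j
Node n3: branches {L1, R1, L3, L5, R5, C4} → V_3 = 0.8651-0.09010j
Source currents: i(V1)=-0.4864-1.307j

1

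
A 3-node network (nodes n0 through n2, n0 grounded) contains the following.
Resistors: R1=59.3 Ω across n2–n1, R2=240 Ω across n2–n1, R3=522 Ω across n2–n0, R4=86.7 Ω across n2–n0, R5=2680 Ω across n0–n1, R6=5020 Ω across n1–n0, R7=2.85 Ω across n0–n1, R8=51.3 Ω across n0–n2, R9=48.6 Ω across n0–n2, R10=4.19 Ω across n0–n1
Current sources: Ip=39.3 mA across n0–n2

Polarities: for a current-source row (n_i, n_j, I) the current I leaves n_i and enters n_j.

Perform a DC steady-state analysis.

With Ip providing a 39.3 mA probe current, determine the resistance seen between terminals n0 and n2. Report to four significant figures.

Element admittances at DC:
  Y(R1) = 0.01686 S between n2,n1
  Y(R2) = 0.004167 S between n2,n1
  Y(R3) = 0.001916 S between n2,n0
  Y(R4) = 0.01153 S between n2,n0
  Y(R5) = 0.0003731 S between n0,n1
  Y(R6) = 0.0001992 S between n1,n0
  Y(R7) = 0.3509 S between n0,n1
  Y(R8) = 0.01949 S between n0,n2
  Y(R9) = 0.02058 S between n0,n2
  Y(R10) = 0.2387 S between n0,n1
  Ip: injects 0.0393 A into n2 (from n0)
Assemble and solve the 2×2 MNA system:
  V(n1)=0.01832  V(n2)=0.5323

R_eq = 13.55 Ω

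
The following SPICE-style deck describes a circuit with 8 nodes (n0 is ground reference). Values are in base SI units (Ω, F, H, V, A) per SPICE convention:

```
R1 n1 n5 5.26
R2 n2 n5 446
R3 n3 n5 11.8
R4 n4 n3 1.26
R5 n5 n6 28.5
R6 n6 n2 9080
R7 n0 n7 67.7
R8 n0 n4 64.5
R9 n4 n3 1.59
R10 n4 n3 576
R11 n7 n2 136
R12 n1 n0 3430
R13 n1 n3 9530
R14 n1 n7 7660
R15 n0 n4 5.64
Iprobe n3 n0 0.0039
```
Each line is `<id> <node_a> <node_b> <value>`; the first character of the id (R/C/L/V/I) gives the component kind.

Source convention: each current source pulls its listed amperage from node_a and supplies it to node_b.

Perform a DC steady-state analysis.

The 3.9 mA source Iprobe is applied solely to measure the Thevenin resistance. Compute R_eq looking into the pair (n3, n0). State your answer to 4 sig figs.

R_eq = 5.822 Ω

Apply KCL at each of the 7 non-ground nodes and solve the resulting linear system.
Node n1: branches {R1, R12, R13, R14} → V_1 = -0.02214
Node n2: branches {R2, R6, R11} → V_2 = -0.007304
Node n3: branches {R3, R4, R9, R10, R13, Iprobe} → V_3 = -0.02271
Node n4: branches {R4, R8, R9, R10, R15} → V_4 = -0.02000
Node n5: branches {R1, R2, R3, R5} → V_5 = -0.02219
Node n6: branches {R5, R6} → V_6 = -0.02214
Node n7: branches {R7, R11, R14} → V_7 = -0.002543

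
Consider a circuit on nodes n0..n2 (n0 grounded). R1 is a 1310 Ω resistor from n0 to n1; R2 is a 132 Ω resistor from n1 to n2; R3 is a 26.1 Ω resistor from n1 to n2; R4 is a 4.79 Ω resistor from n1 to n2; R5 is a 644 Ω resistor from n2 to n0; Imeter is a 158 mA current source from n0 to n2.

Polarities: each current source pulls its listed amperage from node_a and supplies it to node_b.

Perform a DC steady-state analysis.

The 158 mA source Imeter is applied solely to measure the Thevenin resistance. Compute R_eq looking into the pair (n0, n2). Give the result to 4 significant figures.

Element admittances at DC:
  Y(R1) = 0.0007634 S between n0,n1
  Y(R2) = 0.007576 S between n1,n2
  Y(R3) = 0.03831 S between n1,n2
  Y(R4) = 0.2088 S between n1,n2
  Y(R5) = 0.001553 S between n2,n0
  Imeter: injects 0.158 A into n2 (from n0)
Assemble and solve the 2×2 MNA system:
  V(n1)=68.08  V(n2)=68.28

R_eq = 432.2 Ω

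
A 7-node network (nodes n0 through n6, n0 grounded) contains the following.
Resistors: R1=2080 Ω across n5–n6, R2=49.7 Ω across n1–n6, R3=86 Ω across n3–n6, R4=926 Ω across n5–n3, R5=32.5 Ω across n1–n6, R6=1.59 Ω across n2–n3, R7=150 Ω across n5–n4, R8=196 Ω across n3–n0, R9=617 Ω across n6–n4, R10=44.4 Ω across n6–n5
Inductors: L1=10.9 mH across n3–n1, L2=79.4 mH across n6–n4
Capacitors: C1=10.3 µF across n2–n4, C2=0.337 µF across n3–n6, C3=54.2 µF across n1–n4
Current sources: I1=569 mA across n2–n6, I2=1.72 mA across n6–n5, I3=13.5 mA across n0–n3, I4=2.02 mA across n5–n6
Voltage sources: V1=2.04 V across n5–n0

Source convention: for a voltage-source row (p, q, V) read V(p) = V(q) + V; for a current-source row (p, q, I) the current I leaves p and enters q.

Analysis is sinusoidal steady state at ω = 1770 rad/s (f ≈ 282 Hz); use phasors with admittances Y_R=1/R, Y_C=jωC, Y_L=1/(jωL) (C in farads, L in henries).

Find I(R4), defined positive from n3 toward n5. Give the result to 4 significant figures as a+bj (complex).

-0.008251-0.007800j A

Apply KCL at each of the 6 non-ground nodes and solve the resulting linear system.
Node n1: branches {L1, R2, R5, C3} → V_1 = -1.199+3.302j
Node n2: branches {C1, I1, R6} → V_2 = -6.747-7.104j
Node n3: branches {L1, R3, R4, I3, R6, C2, R8} → V_3 = -5.601-7.222j
Node n4: branches {C1, R7, L2, R9, C3} → V_4 = -2.667+1.225j
Node n5: branches {R1, I2, R4, R7, I4, R10, V1} → V_5 = 2.040+0.000j
Node n6: branches {R1, I1, R2, I2, R3, R5, L2, C2, I4, R9, R10} → V_6 = 5.605+1.586j
Source currents: i(V1)=0.04207+0.03685j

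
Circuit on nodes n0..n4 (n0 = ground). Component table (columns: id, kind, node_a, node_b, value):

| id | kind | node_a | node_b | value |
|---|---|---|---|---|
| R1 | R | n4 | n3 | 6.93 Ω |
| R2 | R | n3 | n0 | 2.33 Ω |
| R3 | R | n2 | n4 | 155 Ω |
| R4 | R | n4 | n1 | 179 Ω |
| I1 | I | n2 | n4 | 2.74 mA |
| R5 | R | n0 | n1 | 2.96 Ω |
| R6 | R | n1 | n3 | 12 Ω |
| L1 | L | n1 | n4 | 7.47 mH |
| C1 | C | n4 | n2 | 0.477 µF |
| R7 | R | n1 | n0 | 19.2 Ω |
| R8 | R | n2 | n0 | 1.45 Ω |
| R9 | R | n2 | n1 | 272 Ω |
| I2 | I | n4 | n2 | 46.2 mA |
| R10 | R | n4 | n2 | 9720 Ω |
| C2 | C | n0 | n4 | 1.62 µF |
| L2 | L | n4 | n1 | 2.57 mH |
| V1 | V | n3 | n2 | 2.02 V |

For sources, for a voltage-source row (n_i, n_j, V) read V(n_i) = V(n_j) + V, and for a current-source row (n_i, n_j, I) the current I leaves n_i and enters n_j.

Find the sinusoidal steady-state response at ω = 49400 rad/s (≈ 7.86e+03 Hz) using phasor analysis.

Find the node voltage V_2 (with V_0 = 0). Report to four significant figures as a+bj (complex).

-0.8729-0.02852j V

MNA unknowns: 4 node voltages V₁..V_4 plus 1 source current (V1)
R1: Y=0.1443+0.000j on G[4,3]
R2: Y=0.4292+0.000j on G[3,0]
R3: Y=0.006452+0.000j on G[2,4]
R4: Y=0.005587+0.000j on G[4,1]
I1: z[2]−=0.00274, z[4]+=0.00274
R5: Y=0.3378+0.000j on G[0,1]
R6: Y=0.08333+0.000j on G[1,3]
L1: Y=0.000-0.002710j on G[1,4]
C1: Y=0.000+0.02356j on G[4,2]
R7: Y=0.05208+0.000j on G[1,0]
R8: Y=0.6897+0.000j on G[2,0]
R9: Y=0.003676+0.000j on G[2,1]
I2: z[4]−=0.0462, z[2]+=0.0462
R10: Y=0.0001029+0.000j on G[4,2]
C2: Y=0.000+0.08003j on G[0,4]
L2: Y=0.000-0.007877j on G[4,1]
V1: row V3−V2=2.02, i_V1 at 3,2
solve → V1=0.1873-0.01689j, V2=-0.8729-0.02852j, V3=1.147-0.02852j, V4=0.4811-0.4583j
aux → i_V1=-0.6684-0.04880j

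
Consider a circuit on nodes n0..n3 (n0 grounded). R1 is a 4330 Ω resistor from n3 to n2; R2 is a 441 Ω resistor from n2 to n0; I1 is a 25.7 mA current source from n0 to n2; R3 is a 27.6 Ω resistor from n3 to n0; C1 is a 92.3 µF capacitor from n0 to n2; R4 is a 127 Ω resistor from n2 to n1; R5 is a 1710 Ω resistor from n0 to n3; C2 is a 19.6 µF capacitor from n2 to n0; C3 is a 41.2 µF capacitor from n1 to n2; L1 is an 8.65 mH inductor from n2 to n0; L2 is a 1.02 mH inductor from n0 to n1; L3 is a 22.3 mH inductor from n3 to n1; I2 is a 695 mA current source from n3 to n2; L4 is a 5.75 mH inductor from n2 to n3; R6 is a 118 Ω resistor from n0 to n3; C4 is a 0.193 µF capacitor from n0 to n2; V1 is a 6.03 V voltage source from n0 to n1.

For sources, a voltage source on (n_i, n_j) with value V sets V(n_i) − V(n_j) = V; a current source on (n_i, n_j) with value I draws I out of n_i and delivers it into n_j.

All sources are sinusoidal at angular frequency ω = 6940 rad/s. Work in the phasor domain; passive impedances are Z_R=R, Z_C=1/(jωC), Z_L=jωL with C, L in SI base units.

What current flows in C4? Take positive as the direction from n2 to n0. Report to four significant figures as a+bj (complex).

0.0006949-0.001884j A

Apply KCL at each of the 3 non-ground nodes and solve the resulting linear system.
Node n1: branches {R4, C3, L2, L3, V1} → V_1 = -6.030+0.000j
Node n2: branches {R1, R2, I1, C1, R4, C2, C3, L1, I2, L4, C4} → V_2 = -1.406-0.5188j
Node n3: branches {R1, R3, R5, L3, I2, L4, R6} → V_3 = -11.28-6.182j
Source currents: i(V1)=-0.1448-0.5000j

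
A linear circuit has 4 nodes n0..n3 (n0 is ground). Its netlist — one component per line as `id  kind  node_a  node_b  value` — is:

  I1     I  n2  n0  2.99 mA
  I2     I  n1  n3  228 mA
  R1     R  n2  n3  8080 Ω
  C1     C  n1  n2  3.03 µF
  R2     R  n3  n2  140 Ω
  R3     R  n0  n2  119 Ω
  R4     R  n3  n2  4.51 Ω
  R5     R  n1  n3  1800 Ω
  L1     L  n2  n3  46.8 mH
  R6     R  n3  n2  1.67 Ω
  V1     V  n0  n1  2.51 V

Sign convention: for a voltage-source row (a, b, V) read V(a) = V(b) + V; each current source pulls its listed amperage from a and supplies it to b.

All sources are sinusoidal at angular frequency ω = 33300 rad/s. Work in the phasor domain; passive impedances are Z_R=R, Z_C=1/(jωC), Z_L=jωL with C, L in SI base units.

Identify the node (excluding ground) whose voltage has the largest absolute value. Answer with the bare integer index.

Apply KCL at each of the 3 non-ground nodes and solve the resulting linear system.
Node n1: branches {I2, C1, R5, V1} → V_1 = -2.510+0.000j
Node n2: branches {I1, R1, C1, R2, R3, R4, L1, R6} → V_2 = -2.295-2.419j
Node n3: branches {I2, R1, R2, R4, R5, L1, R6} → V_3 = -2.020-2.417j
Source currents: i(V1)=-0.01630-0.02032j

2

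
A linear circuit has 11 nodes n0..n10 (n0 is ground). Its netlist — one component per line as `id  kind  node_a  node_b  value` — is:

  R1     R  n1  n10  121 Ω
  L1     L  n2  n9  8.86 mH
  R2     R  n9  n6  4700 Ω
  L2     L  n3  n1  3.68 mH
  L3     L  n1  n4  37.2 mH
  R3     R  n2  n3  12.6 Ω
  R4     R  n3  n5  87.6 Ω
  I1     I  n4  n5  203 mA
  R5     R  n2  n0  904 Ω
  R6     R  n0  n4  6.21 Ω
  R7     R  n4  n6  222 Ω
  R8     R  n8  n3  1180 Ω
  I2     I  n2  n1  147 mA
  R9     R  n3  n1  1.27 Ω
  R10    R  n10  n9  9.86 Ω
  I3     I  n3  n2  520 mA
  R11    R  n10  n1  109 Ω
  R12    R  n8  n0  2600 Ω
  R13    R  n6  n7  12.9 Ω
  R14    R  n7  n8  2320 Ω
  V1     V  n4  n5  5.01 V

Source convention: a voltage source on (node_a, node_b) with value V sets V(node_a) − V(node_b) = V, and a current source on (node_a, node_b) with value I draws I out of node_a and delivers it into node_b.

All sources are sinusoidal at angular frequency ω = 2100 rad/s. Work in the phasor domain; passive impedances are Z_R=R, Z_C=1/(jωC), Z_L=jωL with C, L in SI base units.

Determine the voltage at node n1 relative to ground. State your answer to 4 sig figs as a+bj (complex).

-2.289-2.221j V

Apply KCL at each of the 10 non-ground nodes and solve the resulting linear system.
Node n1: branches {R1, L2, L3, I2, R9, R11} → V_1 = -2.289-2.221j
Node n2: branches {L1, R3, R5, I2, I3} → V_2 = 1.441-2.033j
Node n3: branches {L2, R3, R4, R8, R9, I3} → V_3 = -2.579-2.216j
Node n4: branches {L3, I1, R6, R7, V1} → V_4 = -0.006716+0.01680j
Node n5: branches {R4, I1, V1} → V_5 = -5.017+0.01680j
Node n6: branches {R2, R7, R13} → V_6 = -0.06680-0.2083j
Node n7: branches {R13, R14} → V_7 = -0.07381-0.2137j
Node n8: branches {R8, R12, R14} → V_8 = -1.333-1.185j
Node n9: branches {L1, R2, R10} → V_9 = 1.212-3.007j
Node n10: branches {R1, R10, R11} → V_10 = 0.6986-2.892j
Source currents: i(V1)=-0.2308+0.02549j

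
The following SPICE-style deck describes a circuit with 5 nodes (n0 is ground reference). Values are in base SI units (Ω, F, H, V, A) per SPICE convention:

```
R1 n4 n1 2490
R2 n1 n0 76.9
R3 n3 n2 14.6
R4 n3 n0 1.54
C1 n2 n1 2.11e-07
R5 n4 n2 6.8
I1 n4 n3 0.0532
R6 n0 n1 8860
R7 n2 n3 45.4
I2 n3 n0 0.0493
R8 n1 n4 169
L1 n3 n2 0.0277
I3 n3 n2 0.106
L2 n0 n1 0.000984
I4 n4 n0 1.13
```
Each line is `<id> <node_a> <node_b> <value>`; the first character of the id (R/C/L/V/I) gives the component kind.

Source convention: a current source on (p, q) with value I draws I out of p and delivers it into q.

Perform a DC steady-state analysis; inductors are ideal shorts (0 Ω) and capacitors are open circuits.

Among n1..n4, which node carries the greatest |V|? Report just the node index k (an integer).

4

Apply KCL at each of the 4 non-ground nodes and solve the resulting linear system.
Node n1: branches {R1, R2, C1, R6, R8, L2} → V_1 = 0.000
Node n2: branches {R3, C1, R5, R7, L1, I3} → V_2 = -1.725
Node n3: branches {R3, R4, I1, R7, I2, L1, I3} → V_3 = -1.725
Node n4: branches {R1, R5, I1, R8, I4} → V_4 = -9.368
Source currents: i(L1)=1.018, i(L2)=0.05920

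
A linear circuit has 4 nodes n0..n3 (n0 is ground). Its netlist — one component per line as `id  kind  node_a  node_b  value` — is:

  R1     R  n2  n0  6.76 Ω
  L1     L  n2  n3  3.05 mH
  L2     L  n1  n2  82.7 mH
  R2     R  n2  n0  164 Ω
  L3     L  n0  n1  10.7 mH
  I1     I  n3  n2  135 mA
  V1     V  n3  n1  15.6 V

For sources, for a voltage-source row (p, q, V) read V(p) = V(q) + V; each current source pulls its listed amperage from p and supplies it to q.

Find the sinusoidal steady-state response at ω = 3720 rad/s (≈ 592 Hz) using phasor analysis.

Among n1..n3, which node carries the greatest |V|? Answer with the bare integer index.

Apply KCL at each of the 3 non-ground nodes and solve the resulting linear system.
Node n1: branches {L2, L3, V1} → V_1 = -11.47-2.626j
Node n2: branches {R1, L1, L2, R2, I1} → V_2 = 0.4282-1.870j
Node n3: branches {L1, I1, V1} → V_3 = 4.135-2.626j
Source currents: i(V1)=-0.06842+0.3267j

1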